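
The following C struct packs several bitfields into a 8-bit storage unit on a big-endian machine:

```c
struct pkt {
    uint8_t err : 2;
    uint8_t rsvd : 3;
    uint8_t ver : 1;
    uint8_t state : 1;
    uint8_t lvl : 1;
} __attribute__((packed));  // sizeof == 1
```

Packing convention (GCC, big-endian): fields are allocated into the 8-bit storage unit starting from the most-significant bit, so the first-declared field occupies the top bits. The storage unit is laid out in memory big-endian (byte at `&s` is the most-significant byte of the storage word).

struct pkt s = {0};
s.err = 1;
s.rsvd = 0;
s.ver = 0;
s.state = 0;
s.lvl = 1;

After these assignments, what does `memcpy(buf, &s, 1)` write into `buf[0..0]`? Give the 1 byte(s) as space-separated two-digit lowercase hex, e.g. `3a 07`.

41

err (2b) val=1 bits=0x1 at bit 6: 0x40
rsvd (3b) val=0 bits=0x0 at bit 3: 0x40
ver (1b) val=0 bits=0x0 at bit 2: 0x40
state (1b) val=0 bits=0x0 at bit 1: 0x40
lvl (1b) val=1 bits=0x1 at bit 0: 0x41
word = 0x41 → big-endian bytes:
  [0]=0x41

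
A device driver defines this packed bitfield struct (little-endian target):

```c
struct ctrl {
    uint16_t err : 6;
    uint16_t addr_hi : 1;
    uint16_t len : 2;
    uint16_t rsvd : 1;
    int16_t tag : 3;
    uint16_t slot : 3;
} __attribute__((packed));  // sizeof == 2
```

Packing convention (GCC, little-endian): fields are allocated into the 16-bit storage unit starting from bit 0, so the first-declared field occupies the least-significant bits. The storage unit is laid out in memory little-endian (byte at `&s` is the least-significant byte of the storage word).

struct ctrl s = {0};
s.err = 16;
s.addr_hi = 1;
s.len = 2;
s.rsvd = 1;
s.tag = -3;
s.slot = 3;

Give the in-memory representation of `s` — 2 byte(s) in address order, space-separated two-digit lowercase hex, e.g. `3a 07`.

50 77

err (6b) val=16 bits=0x10 at bit 0: 0x0010
addr_hi (1b) val=1 bits=0x1 at bit 6: 0x0050
len (2b) val=2 bits=0x2 at bit 7: 0x0150
rsvd (1b) val=1 bits=0x1 at bit 9: 0x0350
tag (3b) val=-3 bits=0x5 at bit 10: 0x1750
slot (3b) val=3 bits=0x3 at bit 13: 0x7750
word = 0x7750 → little-endian bytes:
  [0]=0x50  [1]=0x77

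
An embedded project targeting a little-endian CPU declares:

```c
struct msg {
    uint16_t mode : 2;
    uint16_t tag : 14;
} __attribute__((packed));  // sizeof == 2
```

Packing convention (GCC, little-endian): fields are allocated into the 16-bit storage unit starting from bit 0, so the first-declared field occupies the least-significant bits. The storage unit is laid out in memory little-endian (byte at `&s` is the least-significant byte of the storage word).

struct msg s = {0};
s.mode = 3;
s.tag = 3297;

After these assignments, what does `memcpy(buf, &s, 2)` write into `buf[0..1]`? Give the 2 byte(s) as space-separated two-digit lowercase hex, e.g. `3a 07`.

87 33

[0+:2] mode=3 & 0x3 = 0x3; word=0x0003
[2+:14] tag=3297 & 0x3fff = 0xce1; word=0x3387
word = 0x3387 → little-endian bytes:
  [0]=0x87  [1]=0x33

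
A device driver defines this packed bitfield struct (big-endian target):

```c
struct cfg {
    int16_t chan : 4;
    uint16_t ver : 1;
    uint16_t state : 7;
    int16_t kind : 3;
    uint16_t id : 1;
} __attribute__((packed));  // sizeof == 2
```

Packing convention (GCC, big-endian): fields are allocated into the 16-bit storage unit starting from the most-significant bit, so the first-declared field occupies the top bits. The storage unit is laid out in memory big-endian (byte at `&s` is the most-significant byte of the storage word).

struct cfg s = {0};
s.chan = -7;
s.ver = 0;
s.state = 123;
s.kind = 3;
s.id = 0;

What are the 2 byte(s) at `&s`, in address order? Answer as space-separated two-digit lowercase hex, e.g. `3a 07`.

[12+:4] chan=-7 & 0xf = 0x9; word=0x9000
[11+:1] ver=0 & 0x1 = 0x0; word=0x9000
[4+:7] state=123 & 0x7f = 0x7b; word=0x97b0
[1+:3] kind=3 & 0x7 = 0x3; word=0x97b6
[0+:1] id=0 & 0x1 = 0x0; word=0x97b6
word = 0x97b6 → big-endian bytes:
  [0]=0x97  [1]=0xb6

97 b6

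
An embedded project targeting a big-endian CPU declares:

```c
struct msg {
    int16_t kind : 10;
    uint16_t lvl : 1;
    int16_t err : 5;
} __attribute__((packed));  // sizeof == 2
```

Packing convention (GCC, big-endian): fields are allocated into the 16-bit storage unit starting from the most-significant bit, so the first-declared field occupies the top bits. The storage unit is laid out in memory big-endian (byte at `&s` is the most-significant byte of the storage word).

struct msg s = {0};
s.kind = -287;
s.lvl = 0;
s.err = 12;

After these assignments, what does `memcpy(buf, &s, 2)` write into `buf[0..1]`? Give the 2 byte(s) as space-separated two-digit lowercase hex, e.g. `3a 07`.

b8 4c

kind:10 = -287 → 0x2e1 << 6 → word 0xb840
lvl:1 = 0 → 0x0 << 5 → word 0xb840
err:5 = 12 → 0xc << 0 → word 0xb84c
word = 0xb84c → big-endian bytes:
  [0]=0xb8  [1]=0x4c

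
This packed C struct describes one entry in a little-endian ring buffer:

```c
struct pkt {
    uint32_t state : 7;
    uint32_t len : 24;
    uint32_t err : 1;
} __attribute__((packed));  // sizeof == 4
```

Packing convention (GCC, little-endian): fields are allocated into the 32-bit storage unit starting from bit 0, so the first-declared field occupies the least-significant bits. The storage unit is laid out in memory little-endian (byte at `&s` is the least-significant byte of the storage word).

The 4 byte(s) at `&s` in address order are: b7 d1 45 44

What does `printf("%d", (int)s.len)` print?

[0]=0xb7 [1]=0xd1 [2]=0x45 [3]=0x44 (little-endian) → word 0x4445d1b7
state:7 @ bit 0 → (0x4445d1b7>>0)&0x7f = 0x37
len:24 @ bit 7 → (0x4445d1b7>>7)&0xffffff = 0x888ba3  ←
err:1 @ bit 31 → (0x4445d1b7>>31)&0x1 = 0x0

8948643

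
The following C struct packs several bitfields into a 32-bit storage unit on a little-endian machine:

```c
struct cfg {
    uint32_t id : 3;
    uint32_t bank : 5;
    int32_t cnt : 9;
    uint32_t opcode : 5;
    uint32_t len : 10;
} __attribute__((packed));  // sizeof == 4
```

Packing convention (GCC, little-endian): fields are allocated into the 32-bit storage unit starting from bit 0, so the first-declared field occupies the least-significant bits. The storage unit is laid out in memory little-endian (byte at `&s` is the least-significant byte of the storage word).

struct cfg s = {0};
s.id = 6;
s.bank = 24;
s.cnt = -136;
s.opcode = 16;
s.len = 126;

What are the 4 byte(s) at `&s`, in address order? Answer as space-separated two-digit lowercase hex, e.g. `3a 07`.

id:3 = 6 → 0x6 << 0 → word 0x00000006
bank:5 = 24 → 0x18 << 3 → word 0x000000c6
cnt:9 = -136 → 0x178 << 8 → word 0x000178c6
opcode:5 = 16 → 0x10 << 17 → word 0x002178c6
len:10 = 126 → 0x7e << 22 → word 0x1fa178c6
word = 0x1fa178c6 → little-endian bytes:
  [0]=0xc6  [1]=0x78  [2]=0xa1  [3]=0x1f

c6 78 a1 1f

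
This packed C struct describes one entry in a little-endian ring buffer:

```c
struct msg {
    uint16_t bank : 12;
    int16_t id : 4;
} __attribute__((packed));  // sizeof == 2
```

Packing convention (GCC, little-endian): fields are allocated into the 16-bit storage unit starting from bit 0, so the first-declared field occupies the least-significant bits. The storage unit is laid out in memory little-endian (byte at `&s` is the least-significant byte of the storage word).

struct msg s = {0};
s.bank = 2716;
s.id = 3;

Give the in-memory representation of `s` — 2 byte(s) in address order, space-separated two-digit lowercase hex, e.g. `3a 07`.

9c 3a

bank:12 = 2716 → 0xa9c << 0 → word 0x0a9c
id:4 = 3 → 0x3 << 12 → word 0x3a9c
word = 0x3a9c → little-endian bytes:
  [0]=0x9c  [1]=0x3a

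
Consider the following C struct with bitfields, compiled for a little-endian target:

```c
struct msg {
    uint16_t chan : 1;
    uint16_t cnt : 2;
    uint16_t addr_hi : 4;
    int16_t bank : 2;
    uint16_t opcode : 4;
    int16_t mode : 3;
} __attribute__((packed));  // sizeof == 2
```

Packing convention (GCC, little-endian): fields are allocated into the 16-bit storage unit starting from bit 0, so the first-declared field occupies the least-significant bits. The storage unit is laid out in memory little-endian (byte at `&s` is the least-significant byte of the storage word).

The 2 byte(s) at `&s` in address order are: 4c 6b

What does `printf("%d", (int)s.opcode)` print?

[0]=0x4c [1]=0x6b (little-endian) → word 0x6b4c
chan [0+:1] = (word>>0) & 0x1 = 0
cnt [1+:2] = (word>>1) & 0x3 = 2
addr_hi [3+:4] = (word>>3) & 0xf = 9
bank [7+:2] = (word>>7) & 0x3 = 2
opcode [9+:4] = (word>>9) & 0xf = 5  ←
mode [13+:3] = (word>>13) & 0x7 = 3

5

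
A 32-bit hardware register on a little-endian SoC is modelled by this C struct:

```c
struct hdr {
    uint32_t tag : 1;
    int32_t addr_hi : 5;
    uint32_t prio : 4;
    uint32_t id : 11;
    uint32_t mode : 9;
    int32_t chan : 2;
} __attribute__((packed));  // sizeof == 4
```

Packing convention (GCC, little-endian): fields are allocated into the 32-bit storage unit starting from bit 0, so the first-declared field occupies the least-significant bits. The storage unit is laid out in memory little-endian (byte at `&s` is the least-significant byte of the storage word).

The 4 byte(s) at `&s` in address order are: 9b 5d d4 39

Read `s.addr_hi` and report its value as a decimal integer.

13

[0]=0x9b [1]=0x5d [2]=0xd4 [3]=0x39 (little-endian) → word 0x39d45d9b
tag [0+:1] = (word>>0) & 0x1 = 1
addr_hi [1+:5] = (word>>1) & 0x1f = 13  ←
prio [6+:4] = (word>>6) & 0xf = 6
id [10+:11] = (word>>10) & 0x7ff = 1303
mode [21+:9] = (word>>21) & 0x1ff = 462
chan [30+:2] = (word>>30) & 0x3 = 0
addr_hi signed 5b, MSB=0: value = 13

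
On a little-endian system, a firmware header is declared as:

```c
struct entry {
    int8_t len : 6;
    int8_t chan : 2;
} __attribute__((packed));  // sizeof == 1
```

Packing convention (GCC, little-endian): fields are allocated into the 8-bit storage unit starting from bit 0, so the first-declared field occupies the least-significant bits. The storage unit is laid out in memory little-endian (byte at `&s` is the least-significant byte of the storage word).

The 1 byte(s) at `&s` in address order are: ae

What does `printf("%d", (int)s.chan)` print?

-2

[0]=0xae (little-endian) → word 0xae
len [0+:6] = (word>>0) & 0x3f = 46
chan [6+:2] = (word>>6) & 0x3 = 2  ←
chan signed 2b, MSB=1: 2 - 4 = -2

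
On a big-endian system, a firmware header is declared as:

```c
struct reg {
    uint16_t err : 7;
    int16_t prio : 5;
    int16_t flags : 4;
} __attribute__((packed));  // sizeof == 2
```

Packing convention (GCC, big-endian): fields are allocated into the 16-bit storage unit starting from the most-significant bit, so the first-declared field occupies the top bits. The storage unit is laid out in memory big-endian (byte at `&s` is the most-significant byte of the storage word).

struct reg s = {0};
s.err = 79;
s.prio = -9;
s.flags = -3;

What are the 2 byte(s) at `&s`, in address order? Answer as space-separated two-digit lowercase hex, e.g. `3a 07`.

err (7b) val=79 bits=0x4f at bit 9: 0x9e00
prio (5b) val=-9 bits=0x17 at bit 4: 0x9f70
flags (4b) val=-3 bits=0xd at bit 0: 0x9f7d
word = 0x9f7d → big-endian bytes:
  [0]=0x9f  [1]=0x7d

9f 7d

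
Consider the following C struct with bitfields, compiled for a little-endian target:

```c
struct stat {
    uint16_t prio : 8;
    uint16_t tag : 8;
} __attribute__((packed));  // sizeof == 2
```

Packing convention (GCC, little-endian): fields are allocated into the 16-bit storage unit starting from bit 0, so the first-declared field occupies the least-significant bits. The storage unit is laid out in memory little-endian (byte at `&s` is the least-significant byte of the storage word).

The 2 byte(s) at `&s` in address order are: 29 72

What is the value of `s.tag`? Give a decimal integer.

[0]=0x29 [1]=0x72 (little-endian) → word 0x7229
prio [0+:8] = (word>>0) & 0xff = 41
tag [8+:8] = (word>>8) & 0xff = 114  ←

114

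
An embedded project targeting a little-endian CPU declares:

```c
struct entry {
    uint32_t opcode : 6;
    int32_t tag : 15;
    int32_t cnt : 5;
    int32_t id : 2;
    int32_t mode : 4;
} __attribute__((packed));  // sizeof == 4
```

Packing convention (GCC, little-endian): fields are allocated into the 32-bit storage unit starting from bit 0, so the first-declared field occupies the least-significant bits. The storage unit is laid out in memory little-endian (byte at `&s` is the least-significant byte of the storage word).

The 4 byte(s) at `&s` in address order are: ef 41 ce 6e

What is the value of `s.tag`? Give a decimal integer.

[0]=0xef [1]=0x41 [2]=0xce [3]=0x6e (little-endian) → word 0x6ece41ef
opcode [0+:6] = (word>>0) & 0x3f = 47
tag [6+:15] = (word>>6) & 0x7fff = 14599  ←
cnt [21+:5] = (word>>21) & 0x1f = 22
id [26+:2] = (word>>26) & 0x3 = 3
mode [28+:4] = (word>>28) & 0xf = 6
tag signed 15b, MSB=0: value = 14599

14599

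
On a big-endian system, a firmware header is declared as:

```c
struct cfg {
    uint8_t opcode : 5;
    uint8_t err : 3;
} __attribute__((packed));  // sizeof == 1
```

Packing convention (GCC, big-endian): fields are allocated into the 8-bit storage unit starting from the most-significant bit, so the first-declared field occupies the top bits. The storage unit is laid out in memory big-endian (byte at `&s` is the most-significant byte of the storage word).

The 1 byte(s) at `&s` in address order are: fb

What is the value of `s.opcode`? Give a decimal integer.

[0]=0xfb (big-endian) → word 0xfb
opcode [3+:5] = (word>>3) & 0x1f = 31  ←
err [0+:3] = (word>>0) & 0x7 = 3

31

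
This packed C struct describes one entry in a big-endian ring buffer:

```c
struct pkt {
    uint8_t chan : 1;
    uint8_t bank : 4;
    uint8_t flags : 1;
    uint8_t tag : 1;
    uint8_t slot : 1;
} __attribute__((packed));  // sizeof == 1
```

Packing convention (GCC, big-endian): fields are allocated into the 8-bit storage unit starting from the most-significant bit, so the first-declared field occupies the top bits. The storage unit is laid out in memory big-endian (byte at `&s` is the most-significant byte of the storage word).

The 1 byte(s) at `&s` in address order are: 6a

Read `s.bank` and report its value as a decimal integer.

[0]=0x6a (big-endian) → word 0x6a
chan:1 @ bit 7 → (0x6a>>7)&0x1 = 0x0
bank:4 @ bit 3 → (0x6a>>3)&0xf = 0xd  ←
flags:1 @ bit 2 → (0x6a>>2)&0x1 = 0x0
tag:1 @ bit 1 → (0x6a>>1)&0x1 = 0x1
slot:1 @ bit 0 → (0x6a>>0)&0x1 = 0x0

13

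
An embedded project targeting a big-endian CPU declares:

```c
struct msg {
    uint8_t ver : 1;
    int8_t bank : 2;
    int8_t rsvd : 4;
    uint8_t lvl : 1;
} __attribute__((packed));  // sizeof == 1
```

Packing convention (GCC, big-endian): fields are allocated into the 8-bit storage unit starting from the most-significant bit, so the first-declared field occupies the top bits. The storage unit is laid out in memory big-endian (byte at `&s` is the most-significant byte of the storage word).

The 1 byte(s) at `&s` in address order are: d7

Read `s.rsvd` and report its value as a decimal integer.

-5

[0]=0xd7 (big-endian) → word 0xd7
ver:1 @ bit 7 → (0xd7>>7)&0x1 = 0x1
bank:2 @ bit 5 → (0xd7>>5)&0x3 = 0x2
rsvd:4 @ bit 1 → (0xd7>>1)&0xf = 0xb  ←
lvl:1 @ bit 0 → (0xd7>>0)&0x1 = 0x1
rsvd signed 4b, MSB=1: 11 - 16 = -5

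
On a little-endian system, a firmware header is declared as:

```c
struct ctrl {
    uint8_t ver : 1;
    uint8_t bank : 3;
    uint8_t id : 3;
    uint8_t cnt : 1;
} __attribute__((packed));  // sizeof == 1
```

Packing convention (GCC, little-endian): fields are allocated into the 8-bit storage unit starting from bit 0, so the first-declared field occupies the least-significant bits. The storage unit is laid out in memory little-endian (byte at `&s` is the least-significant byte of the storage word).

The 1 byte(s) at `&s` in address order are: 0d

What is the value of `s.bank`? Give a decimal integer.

6

[0]=0x0d (little-endian) → word 0x0d
ver [0+:1] = (word>>0) & 0x1 = 1
bank [1+:3] = (word>>1) & 0x7 = 6  ←
id [4+:3] = (word>>4) & 0x7 = 0
cnt [7+:1] = (word>>7) & 0x1 = 0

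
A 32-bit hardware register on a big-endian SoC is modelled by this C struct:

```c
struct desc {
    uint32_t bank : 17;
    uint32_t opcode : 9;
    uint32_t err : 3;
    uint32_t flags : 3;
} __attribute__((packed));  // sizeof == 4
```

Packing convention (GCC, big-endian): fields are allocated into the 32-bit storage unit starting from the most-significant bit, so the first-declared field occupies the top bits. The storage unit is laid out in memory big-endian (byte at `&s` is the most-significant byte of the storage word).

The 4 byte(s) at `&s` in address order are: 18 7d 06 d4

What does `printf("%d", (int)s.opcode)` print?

[0]=0x18 [1]=0x7d [2]=0x06 [3]=0xd4 (big-endian) → word 0x187d06d4
bank:17 @ bit 15 → (0x187d06d4>>15)&0x1ffff = 0x30fa
opcode:9 @ bit 6 → (0x187d06d4>>6)&0x1ff = 0x1b  ←
err:3 @ bit 3 → (0x187d06d4>>3)&0x7 = 0x2
flags:3 @ bit 0 → (0x187d06d4>>0)&0x7 = 0x4

27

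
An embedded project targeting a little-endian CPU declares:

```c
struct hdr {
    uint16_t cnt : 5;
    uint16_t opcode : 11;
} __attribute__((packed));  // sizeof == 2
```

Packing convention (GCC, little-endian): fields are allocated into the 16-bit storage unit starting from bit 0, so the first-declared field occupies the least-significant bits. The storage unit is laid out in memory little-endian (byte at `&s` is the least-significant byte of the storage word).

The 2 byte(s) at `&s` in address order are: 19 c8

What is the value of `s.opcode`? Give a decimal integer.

[0]=0x19 [1]=0xc8 (little-endian) → word 0xc819
cnt:5 @ bit 0 → (0xc819>>0)&0x1f = 0x19
opcode:11 @ bit 5 → (0xc819>>5)&0x7ff = 0x640  ←

1600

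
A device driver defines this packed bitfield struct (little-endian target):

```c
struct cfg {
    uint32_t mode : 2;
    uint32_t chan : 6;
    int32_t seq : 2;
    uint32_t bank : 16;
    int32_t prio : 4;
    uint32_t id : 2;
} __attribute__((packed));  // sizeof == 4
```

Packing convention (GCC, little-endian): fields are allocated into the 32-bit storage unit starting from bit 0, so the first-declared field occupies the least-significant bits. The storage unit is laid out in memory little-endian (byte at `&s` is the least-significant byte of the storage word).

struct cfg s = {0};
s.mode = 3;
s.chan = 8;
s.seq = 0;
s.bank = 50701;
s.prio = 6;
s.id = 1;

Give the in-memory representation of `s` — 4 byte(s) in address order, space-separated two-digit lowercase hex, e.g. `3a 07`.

23 34 18 5b

[0+:2] mode=3 & 0x3 = 0x3; word=0x00000003
[2+:6] chan=8 & 0x3f = 0x8; word=0x00000023
[8+:2] seq=0 & 0x3 = 0x0; word=0x00000023
[10+:16] bank=50701 & 0xffff = 0xc60d; word=0x03183423
[26+:4] prio=6 & 0xf = 0x6; word=0x1b183423
[30+:2] id=1 & 0x3 = 0x1; word=0x5b183423
word = 0x5b183423 → little-endian bytes:
  [0]=0x23  [1]=0x34  [2]=0x18  [3]=0x5b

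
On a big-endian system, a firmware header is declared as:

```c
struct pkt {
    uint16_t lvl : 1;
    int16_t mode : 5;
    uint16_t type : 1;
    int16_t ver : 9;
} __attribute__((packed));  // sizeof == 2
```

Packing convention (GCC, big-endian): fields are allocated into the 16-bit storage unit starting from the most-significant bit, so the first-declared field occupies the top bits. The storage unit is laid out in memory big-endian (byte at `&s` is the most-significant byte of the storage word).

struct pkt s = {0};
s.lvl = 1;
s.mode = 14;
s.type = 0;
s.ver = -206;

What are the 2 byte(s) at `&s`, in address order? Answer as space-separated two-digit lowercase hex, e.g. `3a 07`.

b9 32

lvl (1b) val=1 bits=0x1 at bit 15: 0x8000
mode (5b) val=14 bits=0xe at bit 10: 0xb800
type (1b) val=0 bits=0x0 at bit 9: 0xb800
ver (9b) val=-206 bits=0x132 at bit 0: 0xb932
word = 0xb932 → big-endian bytes:
  [0]=0xb9  [1]=0x32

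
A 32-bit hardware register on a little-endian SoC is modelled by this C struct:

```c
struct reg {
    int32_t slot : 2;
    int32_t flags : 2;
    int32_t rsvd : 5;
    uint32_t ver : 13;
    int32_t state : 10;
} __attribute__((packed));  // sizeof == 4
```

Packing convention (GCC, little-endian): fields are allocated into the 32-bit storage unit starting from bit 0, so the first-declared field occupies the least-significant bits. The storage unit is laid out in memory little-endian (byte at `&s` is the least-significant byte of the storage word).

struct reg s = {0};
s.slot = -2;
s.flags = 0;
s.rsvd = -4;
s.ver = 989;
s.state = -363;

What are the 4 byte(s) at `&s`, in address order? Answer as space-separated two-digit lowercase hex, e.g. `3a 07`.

slot:2 = -2 → 0x2 << 0 → word 0x00000002
flags:2 = 0 → 0x0 << 2 → word 0x00000002
rsvd:5 = -4 → 0x1c << 4 → word 0x000001c2
ver:13 = 989 → 0x3dd << 9 → word 0x0007bbc2
state:10 = -363 → 0x295 << 22 → word 0xa547bbc2
word = 0xa547bbc2 → little-endian bytes:
  [0]=0xc2  [1]=0xbb  [2]=0x47  [3]=0xa5

c2 bb 47 a5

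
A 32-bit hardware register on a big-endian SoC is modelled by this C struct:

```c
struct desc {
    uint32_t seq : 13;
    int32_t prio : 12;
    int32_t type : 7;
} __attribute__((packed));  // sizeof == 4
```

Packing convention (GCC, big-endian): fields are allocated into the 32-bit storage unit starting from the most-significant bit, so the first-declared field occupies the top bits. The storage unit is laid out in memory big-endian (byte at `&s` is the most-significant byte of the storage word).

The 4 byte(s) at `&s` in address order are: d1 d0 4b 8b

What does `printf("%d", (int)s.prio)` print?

[0]=0xd1 [1]=0xd0 [2]=0x4b [3]=0x8b (big-endian) → word 0xd1d04b8b
seq:13 @ bit 19 → (0xd1d04b8b>>19)&0x1fff = 0x1a3a
prio:12 @ bit 7 → (0xd1d04b8b>>7)&0xfff = 0x97  ←
type:7 @ bit 0 → (0xd1d04b8b>>0)&0x7f = 0xb
prio signed 12b, MSB=0: value = 151

151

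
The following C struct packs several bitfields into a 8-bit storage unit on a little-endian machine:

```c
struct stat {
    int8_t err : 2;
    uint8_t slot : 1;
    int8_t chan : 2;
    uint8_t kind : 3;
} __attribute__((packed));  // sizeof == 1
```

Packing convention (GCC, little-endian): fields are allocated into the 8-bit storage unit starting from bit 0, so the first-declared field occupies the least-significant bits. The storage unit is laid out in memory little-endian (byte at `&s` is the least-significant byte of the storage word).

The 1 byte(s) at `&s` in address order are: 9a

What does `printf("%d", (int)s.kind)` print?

4

[0]=0x9a (little-endian) → word 0x9a
err [0+:2] = (word>>0) & 0x3 = 2
slot [2+:1] = (word>>2) & 0x1 = 0
chan [3+:2] = (word>>3) & 0x3 = 3
kind [5+:3] = (word>>5) & 0x7 = 4  ←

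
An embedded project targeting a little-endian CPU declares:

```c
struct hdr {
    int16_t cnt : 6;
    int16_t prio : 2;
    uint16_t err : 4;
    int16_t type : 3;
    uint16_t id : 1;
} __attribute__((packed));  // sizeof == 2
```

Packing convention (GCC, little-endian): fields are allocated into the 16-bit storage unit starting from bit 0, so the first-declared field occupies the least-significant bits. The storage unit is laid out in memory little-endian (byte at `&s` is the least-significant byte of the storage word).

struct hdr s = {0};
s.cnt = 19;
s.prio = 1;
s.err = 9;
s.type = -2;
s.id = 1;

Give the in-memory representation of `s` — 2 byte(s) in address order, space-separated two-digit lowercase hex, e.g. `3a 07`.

cnt (6b) val=19 bits=0x13 at bit 0: 0x0013
prio (2b) val=1 bits=0x1 at bit 6: 0x0053
err (4b) val=9 bits=0x9 at bit 8: 0x0953
type (3b) val=-2 bits=0x6 at bit 12: 0x6953
id (1b) val=1 bits=0x1 at bit 15: 0xe953
word = 0xe953 → little-endian bytes:
  [0]=0x53  [1]=0xe9

53 e9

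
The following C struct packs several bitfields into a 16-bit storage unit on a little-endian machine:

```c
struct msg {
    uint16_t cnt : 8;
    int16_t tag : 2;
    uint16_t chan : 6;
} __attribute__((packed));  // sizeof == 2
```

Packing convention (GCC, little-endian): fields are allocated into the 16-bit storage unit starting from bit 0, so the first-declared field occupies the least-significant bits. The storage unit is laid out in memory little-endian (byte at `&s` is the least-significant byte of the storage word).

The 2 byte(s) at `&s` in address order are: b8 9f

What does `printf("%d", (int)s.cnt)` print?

184

[0]=0xb8 [1]=0x9f (little-endian) → word 0x9fb8
cnt [0+:8] = (word>>0) & 0xff = 184  ←
tag [8+:2] = (word>>8) & 0x3 = 3
chan [10+:6] = (word>>10) & 0x3f = 39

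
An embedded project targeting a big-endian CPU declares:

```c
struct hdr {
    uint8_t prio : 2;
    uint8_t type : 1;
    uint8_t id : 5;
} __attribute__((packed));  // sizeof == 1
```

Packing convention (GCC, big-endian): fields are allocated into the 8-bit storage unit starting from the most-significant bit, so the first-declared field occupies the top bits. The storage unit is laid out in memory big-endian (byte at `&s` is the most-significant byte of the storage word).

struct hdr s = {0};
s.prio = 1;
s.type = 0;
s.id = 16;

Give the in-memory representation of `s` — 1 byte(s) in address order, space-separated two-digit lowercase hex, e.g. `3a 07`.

prio:2 = 1 → 0x1 << 6 → word 0x40
type:1 = 0 → 0x0 << 5 → word 0x40
id:5 = 16 → 0x10 << 0 → word 0x50
word = 0x50 → big-endian bytes:
  [0]=0x50

50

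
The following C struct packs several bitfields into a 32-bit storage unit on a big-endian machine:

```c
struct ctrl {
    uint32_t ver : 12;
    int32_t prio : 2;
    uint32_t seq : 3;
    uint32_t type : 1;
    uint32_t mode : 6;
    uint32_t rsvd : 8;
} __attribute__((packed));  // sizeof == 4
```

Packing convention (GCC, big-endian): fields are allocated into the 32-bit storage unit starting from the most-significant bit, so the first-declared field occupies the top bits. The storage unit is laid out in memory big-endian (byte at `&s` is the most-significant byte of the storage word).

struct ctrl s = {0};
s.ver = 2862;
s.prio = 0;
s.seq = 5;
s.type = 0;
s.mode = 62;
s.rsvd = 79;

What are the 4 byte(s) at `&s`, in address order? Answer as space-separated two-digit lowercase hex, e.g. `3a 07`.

b2 e2 be 4f

[20+:12] ver=2862 & 0xfff = 0xb2e; word=0xb2e00000
[18+:2] prio=0 & 0x3 = 0x0; word=0xb2e00000
[15+:3] seq=5 & 0x7 = 0x5; word=0xb2e28000
[14+:1] type=0 & 0x1 = 0x0; word=0xb2e28000
[8+:6] mode=62 & 0x3f = 0x3e; word=0xb2e2be00
[0+:8] rsvd=79 & 0xff = 0x4f; word=0xb2e2be4f
word = 0xb2e2be4f → big-endian bytes:
  [0]=0xb2  [1]=0xe2  [2]=0xbe  [3]=0x4f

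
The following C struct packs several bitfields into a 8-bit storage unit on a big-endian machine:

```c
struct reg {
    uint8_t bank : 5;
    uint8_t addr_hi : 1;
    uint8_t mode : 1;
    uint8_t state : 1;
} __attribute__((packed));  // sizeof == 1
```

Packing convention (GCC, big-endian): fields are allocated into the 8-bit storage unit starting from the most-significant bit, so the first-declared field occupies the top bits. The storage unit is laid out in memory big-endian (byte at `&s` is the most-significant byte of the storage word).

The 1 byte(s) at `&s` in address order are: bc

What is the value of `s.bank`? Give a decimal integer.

23

[0]=0xbc (big-endian) → word 0xbc
bank [3+:5] = (word>>3) & 0x1f = 23  ←
addr_hi [2+:1] = (word>>2) & 0x1 = 1
mode [1+:1] = (word>>1) & 0x1 = 0
state [0+:1] = (word>>0) & 0x1 = 0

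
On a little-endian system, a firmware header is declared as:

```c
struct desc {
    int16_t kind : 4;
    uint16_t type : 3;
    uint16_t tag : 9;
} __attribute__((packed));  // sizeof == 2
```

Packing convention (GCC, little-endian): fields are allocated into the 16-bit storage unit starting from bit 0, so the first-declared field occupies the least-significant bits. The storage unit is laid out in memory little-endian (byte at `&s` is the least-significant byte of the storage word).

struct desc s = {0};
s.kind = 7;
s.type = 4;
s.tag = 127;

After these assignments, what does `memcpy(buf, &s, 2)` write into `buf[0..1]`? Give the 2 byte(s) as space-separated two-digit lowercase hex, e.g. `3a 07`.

kind (4b) val=7 bits=0x7 at bit 0: 0x0007
type (3b) val=4 bits=0x4 at bit 4: 0x0047
tag (9b) val=127 bits=0x7f at bit 7: 0x3fc7
word = 0x3fc7 → little-endian bytes:
  [0]=0xc7  [1]=0x3f

c7 3f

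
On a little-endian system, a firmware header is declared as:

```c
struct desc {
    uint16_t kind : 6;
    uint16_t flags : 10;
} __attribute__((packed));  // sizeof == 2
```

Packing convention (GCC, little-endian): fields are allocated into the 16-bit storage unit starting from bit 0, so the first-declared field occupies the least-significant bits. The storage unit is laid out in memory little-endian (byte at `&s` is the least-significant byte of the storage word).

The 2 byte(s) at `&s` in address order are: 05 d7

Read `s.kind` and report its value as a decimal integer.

5

[0]=0x05 [1]=0xd7 (little-endian) → word 0xd705
kind [0+:6] = (word>>0) & 0x3f = 5  ←
flags [6+:10] = (word>>6) & 0x3ff = 860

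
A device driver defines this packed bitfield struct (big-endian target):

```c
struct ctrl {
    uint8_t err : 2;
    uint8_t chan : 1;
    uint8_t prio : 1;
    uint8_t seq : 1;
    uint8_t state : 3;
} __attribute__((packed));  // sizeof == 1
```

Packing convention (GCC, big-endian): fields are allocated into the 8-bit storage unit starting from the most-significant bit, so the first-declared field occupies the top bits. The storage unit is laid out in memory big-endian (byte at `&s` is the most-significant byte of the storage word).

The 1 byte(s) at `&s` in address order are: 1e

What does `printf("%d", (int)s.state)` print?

[0]=0x1e (big-endian) → word 0x1e
err [6+:2] = (word>>6) & 0x3 = 0
chan [5+:1] = (word>>5) & 0x1 = 0
prio [4+:1] = (word>>4) & 0x1 = 1
seq [3+:1] = (word>>3) & 0x1 = 1
state [0+:3] = (word>>0) & 0x7 = 6  ←

6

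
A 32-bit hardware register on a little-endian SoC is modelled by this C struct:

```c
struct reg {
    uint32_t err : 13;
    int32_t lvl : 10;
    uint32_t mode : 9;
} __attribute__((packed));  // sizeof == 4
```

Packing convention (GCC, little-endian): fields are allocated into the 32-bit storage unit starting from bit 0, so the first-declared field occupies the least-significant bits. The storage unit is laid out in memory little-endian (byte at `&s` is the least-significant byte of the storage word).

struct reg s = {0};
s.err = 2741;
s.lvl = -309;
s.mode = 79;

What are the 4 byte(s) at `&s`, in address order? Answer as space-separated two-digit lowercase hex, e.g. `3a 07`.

err (13b) val=2741 bits=0xab5 at bit 0: 0x00000ab5
lvl (10b) val=-309 bits=0x2cb at bit 13: 0x00596ab5
mode (9b) val=79 bits=0x4f at bit 23: 0x27d96ab5
word = 0x27d96ab5 → little-endian bytes:
  [0]=0xb5  [1]=0x6a  [2]=0xd9  [3]=0x27

b5 6a d9 27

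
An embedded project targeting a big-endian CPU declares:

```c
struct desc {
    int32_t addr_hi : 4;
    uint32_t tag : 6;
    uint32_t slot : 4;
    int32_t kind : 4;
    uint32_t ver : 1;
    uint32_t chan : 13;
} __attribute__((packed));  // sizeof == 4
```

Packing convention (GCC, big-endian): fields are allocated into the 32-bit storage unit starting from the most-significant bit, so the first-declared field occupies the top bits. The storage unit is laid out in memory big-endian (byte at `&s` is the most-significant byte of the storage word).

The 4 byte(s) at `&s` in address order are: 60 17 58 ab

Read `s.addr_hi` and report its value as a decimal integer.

6

[0]=0x60 [1]=0x17 [2]=0x58 [3]=0xab (big-endian) → word 0x601758ab
addr_hi:4 @ bit 28 → (0x601758ab>>28)&0xf = 0x6  ←
tag:6 @ bit 22 → (0x601758ab>>22)&0x3f = 0x0
slot:4 @ bit 18 → (0x601758ab>>18)&0xf = 0x5
kind:4 @ bit 14 → (0x601758ab>>14)&0xf = 0xd
ver:1 @ bit 13 → (0x601758ab>>13)&0x1 = 0x0
chan:13 @ bit 0 → (0x601758ab>>0)&0x1fff = 0x18ab
addr_hi signed 4b, MSB=0: value = 6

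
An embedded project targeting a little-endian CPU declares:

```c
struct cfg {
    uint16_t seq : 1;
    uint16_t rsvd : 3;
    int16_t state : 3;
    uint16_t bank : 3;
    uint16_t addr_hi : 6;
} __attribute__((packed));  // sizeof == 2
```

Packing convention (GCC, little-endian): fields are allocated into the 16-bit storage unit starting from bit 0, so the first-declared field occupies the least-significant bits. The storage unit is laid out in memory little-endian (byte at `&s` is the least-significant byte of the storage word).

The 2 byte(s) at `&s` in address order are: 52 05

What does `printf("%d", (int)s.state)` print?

-3

[0]=0x52 [1]=0x05 (little-endian) → word 0x0552
seq:1 @ bit 0 → (0x0552>>0)&0x1 = 0x0
rsvd:3 @ bit 1 → (0x0552>>1)&0x7 = 0x1
state:3 @ bit 4 → (0x0552>>4)&0x7 = 0x5  ←
bank:3 @ bit 7 → (0x0552>>7)&0x7 = 0x2
addr_hi:6 @ bit 10 → (0x0552>>10)&0x3f = 0x1
state signed 3b, MSB=1: 5 - 8 = -3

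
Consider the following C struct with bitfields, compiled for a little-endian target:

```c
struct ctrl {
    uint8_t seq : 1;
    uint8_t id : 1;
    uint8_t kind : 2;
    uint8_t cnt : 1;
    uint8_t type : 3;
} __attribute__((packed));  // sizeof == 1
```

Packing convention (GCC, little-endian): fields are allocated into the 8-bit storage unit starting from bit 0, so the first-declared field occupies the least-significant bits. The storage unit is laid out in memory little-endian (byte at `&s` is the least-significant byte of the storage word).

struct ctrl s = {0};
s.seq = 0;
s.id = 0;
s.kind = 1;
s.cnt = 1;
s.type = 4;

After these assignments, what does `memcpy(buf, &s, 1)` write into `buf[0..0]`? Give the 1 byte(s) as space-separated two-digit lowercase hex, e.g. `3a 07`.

[0+:1] seq=0 & 0x1 = 0x0; word=0x00
[1+:1] id=0 & 0x1 = 0x0; word=0x00
[2+:2] kind=1 & 0x3 = 0x1; word=0x04
[4+:1] cnt=1 & 0x1 = 0x1; word=0x14
[5+:3] type=4 & 0x7 = 0x4; word=0x94
word = 0x94 → little-endian bytes:
  [0]=0x94

94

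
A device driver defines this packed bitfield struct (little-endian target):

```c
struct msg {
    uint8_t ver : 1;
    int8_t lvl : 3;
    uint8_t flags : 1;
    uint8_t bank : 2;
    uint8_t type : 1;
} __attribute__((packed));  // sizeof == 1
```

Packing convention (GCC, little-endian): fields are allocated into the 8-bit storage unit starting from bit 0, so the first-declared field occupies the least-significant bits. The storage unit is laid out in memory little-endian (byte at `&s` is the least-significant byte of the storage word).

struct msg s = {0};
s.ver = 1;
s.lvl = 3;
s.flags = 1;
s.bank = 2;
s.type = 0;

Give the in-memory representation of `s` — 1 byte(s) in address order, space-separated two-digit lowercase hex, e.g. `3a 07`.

ver (1b) val=1 bits=0x1 at bit 0: 0x01
lvl (3b) val=3 bits=0x3 at bit 1: 0x07
flags (1b) val=1 bits=0x1 at bit 4: 0x17
bank (2b) val=2 bits=0x2 at bit 5: 0x57
type (1b) val=0 bits=0x0 at bit 7: 0x57
word = 0x57 → little-endian bytes:
  [0]=0x57

57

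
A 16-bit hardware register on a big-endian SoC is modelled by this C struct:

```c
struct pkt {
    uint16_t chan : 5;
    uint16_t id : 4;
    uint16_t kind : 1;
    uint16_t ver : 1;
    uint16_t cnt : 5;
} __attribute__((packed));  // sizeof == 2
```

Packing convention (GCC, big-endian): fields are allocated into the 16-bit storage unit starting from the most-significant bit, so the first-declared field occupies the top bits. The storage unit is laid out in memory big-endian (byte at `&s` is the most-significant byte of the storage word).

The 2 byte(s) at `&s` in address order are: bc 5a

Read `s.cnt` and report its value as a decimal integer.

26

[0]=0xbc [1]=0x5a (big-endian) → word 0xbc5a
chan:5 @ bit 11 → (0xbc5a>>11)&0x1f = 0x17
id:4 @ bit 7 → (0xbc5a>>7)&0xf = 0x8
kind:1 @ bit 6 → (0xbc5a>>6)&0x1 = 0x1
ver:1 @ bit 5 → (0xbc5a>>5)&0x1 = 0x0
cnt:5 @ bit 0 → (0xbc5a>>0)&0x1f = 0x1a  ←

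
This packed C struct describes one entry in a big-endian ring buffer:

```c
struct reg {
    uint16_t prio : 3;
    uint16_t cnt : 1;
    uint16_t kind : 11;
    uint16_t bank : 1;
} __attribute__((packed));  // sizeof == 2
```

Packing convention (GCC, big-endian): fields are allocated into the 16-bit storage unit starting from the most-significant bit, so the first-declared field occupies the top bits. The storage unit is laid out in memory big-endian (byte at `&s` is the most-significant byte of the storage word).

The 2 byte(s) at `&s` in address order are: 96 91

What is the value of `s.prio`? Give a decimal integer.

4

[0]=0x96 [1]=0x91 (big-endian) → word 0x9691
prio:3 @ bit 13 → (0x9691>>13)&0x7 = 0x4  ←
cnt:1 @ bit 12 → (0x9691>>12)&0x1 = 0x1
kind:11 @ bit 1 → (0x9691>>1)&0x7ff = 0x348
bank:1 @ bit 0 → (0x9691>>0)&0x1 = 0x1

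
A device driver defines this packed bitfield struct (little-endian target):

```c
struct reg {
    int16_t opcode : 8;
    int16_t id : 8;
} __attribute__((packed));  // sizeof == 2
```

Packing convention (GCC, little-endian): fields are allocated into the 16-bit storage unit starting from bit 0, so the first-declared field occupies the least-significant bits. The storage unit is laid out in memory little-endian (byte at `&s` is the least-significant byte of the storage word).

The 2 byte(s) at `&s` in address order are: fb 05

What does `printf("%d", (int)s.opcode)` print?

-5

[0]=0xfb [1]=0x05 (little-endian) → word 0x05fb
opcode [0+:8] = (word>>0) & 0xff = 251  ←
id [8+:8] = (word>>8) & 0xff = 5
opcode signed 8b, MSB=1: 251 - 256 = -5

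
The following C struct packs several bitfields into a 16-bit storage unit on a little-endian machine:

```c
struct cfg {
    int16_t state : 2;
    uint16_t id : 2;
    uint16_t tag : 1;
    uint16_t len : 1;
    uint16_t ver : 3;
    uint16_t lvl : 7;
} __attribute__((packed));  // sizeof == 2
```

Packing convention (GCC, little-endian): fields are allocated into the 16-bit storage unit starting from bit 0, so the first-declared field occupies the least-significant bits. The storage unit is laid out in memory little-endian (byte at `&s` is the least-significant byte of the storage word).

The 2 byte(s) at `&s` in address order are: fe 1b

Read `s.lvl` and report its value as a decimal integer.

13

[0]=0xfe [1]=0x1b (little-endian) → word 0x1bfe
state:2 @ bit 0 → (0x1bfe>>0)&0x3 = 0x2
id:2 @ bit 2 → (0x1bfe>>2)&0x3 = 0x3
tag:1 @ bit 4 → (0x1bfe>>4)&0x1 = 0x1
len:1 @ bit 5 → (0x1bfe>>5)&0x1 = 0x1
ver:3 @ bit 6 → (0x1bfe>>6)&0x7 = 0x7
lvl:7 @ bit 9 → (0x1bfe>>9)&0x7f = 0xd  ←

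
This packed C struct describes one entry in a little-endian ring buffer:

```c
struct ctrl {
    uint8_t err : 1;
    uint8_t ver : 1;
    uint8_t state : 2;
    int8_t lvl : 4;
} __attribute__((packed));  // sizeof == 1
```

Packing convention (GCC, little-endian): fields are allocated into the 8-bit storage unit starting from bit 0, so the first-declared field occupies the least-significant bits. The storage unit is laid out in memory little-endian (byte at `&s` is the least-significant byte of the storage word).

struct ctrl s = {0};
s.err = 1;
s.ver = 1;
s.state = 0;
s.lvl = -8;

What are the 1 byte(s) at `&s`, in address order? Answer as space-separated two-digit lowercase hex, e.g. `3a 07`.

err (1b) val=1 bits=0x1 at bit 0: 0x01
ver (1b) val=1 bits=0x1 at bit 1: 0x03
state (2b) val=0 bits=0x0 at bit 2: 0x03
lvl (4b) val=-8 bits=0x8 at bit 4: 0x83
word = 0x83 → little-endian bytes:
  [0]=0x83

83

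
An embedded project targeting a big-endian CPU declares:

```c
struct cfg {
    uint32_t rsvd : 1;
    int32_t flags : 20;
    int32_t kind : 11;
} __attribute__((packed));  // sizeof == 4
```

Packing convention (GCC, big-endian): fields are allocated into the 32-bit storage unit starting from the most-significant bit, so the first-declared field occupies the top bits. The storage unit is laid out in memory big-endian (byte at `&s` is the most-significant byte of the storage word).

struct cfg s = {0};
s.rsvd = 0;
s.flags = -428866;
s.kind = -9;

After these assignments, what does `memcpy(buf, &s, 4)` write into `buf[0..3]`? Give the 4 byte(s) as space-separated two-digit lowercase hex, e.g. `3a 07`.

4b a5 f7 f7

[31+:1] rsvd=0 & 0x1 = 0x0; word=0x00000000
[11+:20] flags=-428866 & 0xfffff = 0x974be; word=0x4ba5f000
[0+:11] kind=-9 & 0x7ff = 0x7f7; word=0x4ba5f7f7
word = 0x4ba5f7f7 → big-endian bytes:
  [0]=0x4b  [1]=0xa5  [2]=0xf7  [3]=0xf7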